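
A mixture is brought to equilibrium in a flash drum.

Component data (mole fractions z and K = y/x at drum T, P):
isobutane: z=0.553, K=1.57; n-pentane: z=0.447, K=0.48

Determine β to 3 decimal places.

β = 0.279

Material balance + equilibrium reduce to Σ zᵢ(Kᵢ−1)/(1+β(Kᵢ−1)) = 0.
Check two-phase: ΣzᵢKᵢ = 1.083 > 1 and Σzᵢ/Kᵢ = 1.283 > 1, so g(0) = 0.083 > 0 and g(1) = -0.283 < 0.
Binary case is linear: z₁(K₁−1)(1+β(K₂−1)) + z₂(K₂−1)(1+β(K₁−1)) = 0
⇒ β = [z₁(K₁−1)+z₂(K₂−1)] / [−(K₁−1)(K₂−1)] = 0.0828/0.2964 = 0.279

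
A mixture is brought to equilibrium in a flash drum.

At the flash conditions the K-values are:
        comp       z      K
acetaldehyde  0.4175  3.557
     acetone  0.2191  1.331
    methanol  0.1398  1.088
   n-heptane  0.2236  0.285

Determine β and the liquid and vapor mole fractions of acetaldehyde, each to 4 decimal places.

Let β = V/F and solve Σ zᵢ(Kᵢ−1)/(1+β(Kᵢ−1)) = 0.
g(0) = ΣzᵢKᵢ − 1 = 0.9925 and g(1) = 1 − Σzᵢ/Kᵢ = -0.1950, so a root lies in (0, 1).
Iterate (Newton) starting at β = 0.5:
  β = 0.5000: g = 0.29371, g' = -0.8214 → β = 0.8576
  β = 0.8576: g = -0.01101, g' = -1.0472 → β = 0.8471
  β = 0.8471: g = -0.00013, g' = -1.0230 → β = 0.8469
Converged at β = 0.8469.
Compositions from xᵢ = zᵢ/(1+β(Kᵢ−1)), yᵢ = Kᵢxᵢ:
  acetaldehyde: x = 0.1319, y = 0.4691
  acetone: x = 0.1711, y = 0.2278
  methanol: x = 0.1301, y = 0.1416
  n-heptane: x = 0.5669, y = 0.1616

β = 0.8469, x_acetaldehyde = 0.1319, y_acetaldehyde = 0.4691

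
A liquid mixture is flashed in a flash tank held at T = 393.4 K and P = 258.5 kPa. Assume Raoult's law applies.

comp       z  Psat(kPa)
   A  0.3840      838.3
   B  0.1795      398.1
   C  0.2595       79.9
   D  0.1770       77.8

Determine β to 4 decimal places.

Raoult's law: Kᵢ = Pᵢˢᵃᵗ/P = Pᵢˢᵃᵗ/258.5.
  K_A = 838.3/258.5 = 3.242940, K_B = 398.1/258.5 = 1.540039, K_C = 79.9/258.5 = 0.309091, K_D = 77.8/258.5 = 0.300967
Material balance + equilibrium reduce to Σ zᵢ(Kᵢ−1)/(1+β(Kᵢ−1)) = 0.
Feasibility: ΣzᵢKᵢ = 1.6552, Σzᵢ/Kᵢ = 1.6626 — both > 1, two phases present.
Newton iteration, β⁰ = 0.63:
  β = 0.6300: g = -0.10932, g' = -1.0255 → β = 0.5234
  β = 0.5234: g = -0.00421, g' = -0.9596 → β = 0.5190
Converged at β = 0.5190.

β = 0.5190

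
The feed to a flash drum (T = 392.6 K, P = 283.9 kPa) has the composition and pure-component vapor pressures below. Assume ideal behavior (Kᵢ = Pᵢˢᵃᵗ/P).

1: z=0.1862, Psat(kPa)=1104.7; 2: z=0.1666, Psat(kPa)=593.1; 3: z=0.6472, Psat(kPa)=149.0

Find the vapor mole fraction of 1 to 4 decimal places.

y_1 = 0.3385

Raoult's law: Kᵢ = Pᵢˢᵃᵗ/P = Pᵢˢᵃᵗ/283.9.
  K_1 = 1104.7/283.9 = 3.891159, K_2 = 593.1/283.9 = 2.089116, K_3 = 149.0/283.9 = 0.524833
Rachford–Rice: g(ψ) = Σ zᵢ(Kᵢ−1)/(1+ψ(Kᵢ−1)) = 0.
g(0) = ΣzᵢKᵢ − 1 = 0.4123 and g(1) = 1 − Σzᵢ/Kᵢ = -0.3608, so a root lies in (0, 1).
Iterate (Newton) starting at ψ = 0.63:
  ψ = 0.6300: g = -0.14051, g' = -0.5627 → ψ = 0.3803
  ψ = 0.3803: g = 0.00936, g' = -0.6696 → ψ = 0.3943
  ψ = 0.3943: g = 0.00008, g' = -0.6579 → ψ = 0.3944
Converged at ψ = 0.3944.
Compositions from xᵢ = zᵢ/(1+ψ(Kᵢ−1)), yᵢ = Kᵢxᵢ:
  1: x = 0.0870, y = 0.3385
  2: x = 0.1165, y = 0.2435
  3: x = 0.7965, y = 0.4180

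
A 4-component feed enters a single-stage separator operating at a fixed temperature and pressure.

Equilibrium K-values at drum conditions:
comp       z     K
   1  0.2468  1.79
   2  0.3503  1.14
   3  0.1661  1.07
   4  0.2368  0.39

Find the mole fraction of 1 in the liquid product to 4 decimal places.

x_1 = 0.1812

Newton–Raphson from ψ = 0.49:
  ψ = 0.4900: g = -0.00833, g' = -0.2661 → ψ = 0.4587
  ψ = 0.4587: g = -0.00010, g' = -0.2597 → ψ = 0.4583
Converged at ψ = 0.4583.
Compositions from xᵢ = zᵢ/(1+ψ(Kᵢ−1)), yᵢ = Kᵢxᵢ:
  1: x = 0.1812, y = 0.3243
  2: x = 0.3292, y = 0.3753
  3: x = 0.1609, y = 0.1722
  4: x = 0.3287, y = 0.1282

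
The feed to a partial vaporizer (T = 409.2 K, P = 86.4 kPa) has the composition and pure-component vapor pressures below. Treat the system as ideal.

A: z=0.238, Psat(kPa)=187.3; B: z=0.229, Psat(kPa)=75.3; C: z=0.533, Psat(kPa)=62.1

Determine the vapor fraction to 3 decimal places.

ψ = 0.351

Raoult's law: Kᵢ = Pᵢˢᵃᵗ/P = Pᵢˢᵃᵗ/86.4.
  K_A = 187.3/86.4 = 2.16782, K_B = 75.3/86.4 = 0.87153, K_C = 62.1/86.4 = 0.71875
Material balance + equilibrium reduce to Σ zᵢ(Kᵢ−1)/(1+ψ(Kᵢ−1)) = 0.
Feasibility: ΣzᵢKᵢ = 1.099, Σzᵢ/Kᵢ = 1.114 — both > 1, two phases present.
Iterate (Newton) starting at ψ = 0.48:
  ψ = 0.480: g = -0.0266, g' = -0.194 → ψ = 0.343
  ψ = 0.343: g = 0.0017, g' = -0.221 → ψ = 0.351
Converged at ψ = 0.351.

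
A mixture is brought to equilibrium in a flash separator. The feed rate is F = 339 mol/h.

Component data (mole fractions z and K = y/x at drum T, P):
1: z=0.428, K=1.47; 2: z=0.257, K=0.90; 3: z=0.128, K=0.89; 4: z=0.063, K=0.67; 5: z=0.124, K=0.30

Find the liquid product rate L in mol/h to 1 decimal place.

Material balance + equilibrium reduce to Σ zᵢ(Kᵢ−1)/(1+ψ(Kᵢ−1)) = 0.
Check two-phase: ΣzᵢKᵢ = 1.054 > 1 and Σzᵢ/Kᵢ = 1.228 > 1, so g(0) = 0.054 > 0 and g(1) = -0.228 < 0.
Iterate (Newton) starting at ψ = 0.5:
  ψ = 0.500: g = -0.0375, g' = -0.220 → ψ = 0.330
  ψ = 0.330: g = -0.0032, g' = -0.187 → ψ = 0.313
Converged at ψ = 0.313.
Then V = ψ·F = 0.3125·339 = 105.9 mol/h and L = F − V = 233.1 mol/h.

L = 233.1 mol/h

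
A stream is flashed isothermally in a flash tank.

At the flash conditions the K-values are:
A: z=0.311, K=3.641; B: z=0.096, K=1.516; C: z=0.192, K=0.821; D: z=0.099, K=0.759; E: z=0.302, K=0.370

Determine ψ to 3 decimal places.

Iterate (Newton) starting at ψ = 0.5:
  ψ = 0.500: g = 0.0507, g' = -0.689 → ψ = 0.574
  ψ = 0.574: g = 0.0009, g' = -0.667 → ψ = 0.575
Converged at ψ = 0.575.

ψ = 0.575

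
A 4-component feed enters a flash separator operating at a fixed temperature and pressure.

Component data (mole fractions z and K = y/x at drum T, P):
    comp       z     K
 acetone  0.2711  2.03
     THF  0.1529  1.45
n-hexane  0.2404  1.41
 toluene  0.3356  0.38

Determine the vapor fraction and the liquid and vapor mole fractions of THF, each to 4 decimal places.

Iterate (Newton) starting at ψ = 0.43:
  ψ = 0.4300: g = 0.05125, g' = -0.4289 → ψ = 0.5495
  ψ = 0.5495: g = -0.00167, g' = -0.4609 → ψ = 0.5459
Converged at ψ = 0.5459.
Compositions from xᵢ = zᵢ/(1+ψ(Kᵢ−1)), yᵢ = Kᵢxᵢ:
  acetone: x = 0.1735, y = 0.3523
  THF: x = 0.1227, y = 0.1780
  n-hexane: x = 0.1964, y = 0.2770
  toluene: x = 0.5073, y = 0.1928

ψ = 0.5459, x_THF = 0.1227, y_THF = 0.1780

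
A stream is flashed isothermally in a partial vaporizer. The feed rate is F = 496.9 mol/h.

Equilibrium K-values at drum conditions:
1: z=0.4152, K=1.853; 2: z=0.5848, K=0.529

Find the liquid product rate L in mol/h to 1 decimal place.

L = 399.5 mol/h

Material balance + equilibrium reduce to Σ zᵢ(Kᵢ−1)/(1+ψ(Kᵢ−1)) = 0.
g(0) = ΣzᵢKᵢ − 1 = 0.0787 and g(1) = 1 − Σzᵢ/Kᵢ = -0.3296, so a root lies in (0, 1).
Newton iteration, ψ⁰ = 0.5:
  ψ = 0.5000: g = -0.11201, g' = -0.3704 → ψ = 0.1976
  ψ = 0.1976: g = -0.00063, g' = -0.3790 → ψ = 0.1959
Converged at ψ = 0.1959.
Then V = ψ·F = 0.1959·496.9 = 97.4 mol/h and L = F − V = 399.5 mol/h.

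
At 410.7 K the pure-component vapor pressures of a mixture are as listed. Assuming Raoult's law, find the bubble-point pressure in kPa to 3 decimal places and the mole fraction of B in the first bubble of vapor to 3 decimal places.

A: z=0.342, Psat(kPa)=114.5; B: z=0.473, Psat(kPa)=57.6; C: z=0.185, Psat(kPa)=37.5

At the bubble point ψ → 0, so ΣzᵢKᵢ = 1 with Kᵢ = Pᵢˢᵃᵗ/P ⇒ P = ΣzᵢPᵢˢᵃᵗ.
P = 0.342·114.5 + 0.473·57.6 + 0.185·37.5 = 73.341 kPa
yᵢ = zᵢPᵢˢᵃᵗ/P ⇒ y_B = 0.473·57.6/73.341 = 0.371

Pbub = 73.341 kPa, y_B = 0.371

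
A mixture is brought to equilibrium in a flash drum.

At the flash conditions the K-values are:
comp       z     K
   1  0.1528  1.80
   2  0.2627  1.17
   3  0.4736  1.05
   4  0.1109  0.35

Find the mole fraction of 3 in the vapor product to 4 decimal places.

y_3 = 0.4795

Newton–Raphson from V/F = 0.5:
  V/F = 0.5000: g = 0.04478, g' = -0.1603 → V/F = 0.7794
  V/F = 0.7794: g = -0.00857, g' = -0.2366 → V/F = 0.7431
  V/F = 0.7431: g = -0.00029, g' = -0.2209 → V/F = 0.7418
Converged at V/F = 0.7418.
Compositions from xᵢ = zᵢ/(1+V/F(Kᵢ−1)), yᵢ = Kᵢxᵢ:
  1: x = 0.0959, y = 0.1726
  2: x = 0.2333, y = 0.2729
  3: x = 0.4567, y = 0.4795
  4: x = 0.2142, y = 0.0750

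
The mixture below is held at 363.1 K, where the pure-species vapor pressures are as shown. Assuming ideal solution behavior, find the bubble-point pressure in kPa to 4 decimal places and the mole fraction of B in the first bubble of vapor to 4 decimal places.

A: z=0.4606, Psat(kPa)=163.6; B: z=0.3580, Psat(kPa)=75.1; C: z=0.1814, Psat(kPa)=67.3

Pbub = 114.4482 kPa, y_B = 0.2349

At the bubble point ψ → 0, so ΣzᵢKᵢ = 1 with Kᵢ = Pᵢˢᵃᵗ/P ⇒ P = ΣzᵢPᵢˢᵃᵗ.
P = 0.4606·163.6 + 0.3580·75.1 + 0.1814·67.3 = 114.4482 kPa
yᵢ = zᵢPᵢˢᵃᵗ/P ⇒ y_B = 0.3580·75.1/114.4482 = 0.2349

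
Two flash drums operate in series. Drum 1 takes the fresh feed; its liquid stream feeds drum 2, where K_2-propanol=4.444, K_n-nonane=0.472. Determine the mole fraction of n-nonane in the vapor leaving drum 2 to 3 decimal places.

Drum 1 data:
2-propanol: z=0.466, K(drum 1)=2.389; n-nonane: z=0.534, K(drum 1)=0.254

y_n-nonane (drum 2) = 0.409

Drum 1:
Material balance + equilibrium reduce to Σ zᵢ(Kᵢ−1)/(1+ψ₁(Kᵢ−1)) = 0.
g(0) = ΣzᵢKᵢ − 1 = 0.249 and g(1) = 1 − Σzᵢ/Kᵢ = -1.297, so a root lies in (0, 1).
Binary case is linear: z₁(K₁−1)(1+ψ₁(K₂−1)) + z₂(K₂−1)(1+ψ₁(K₁−1)) = 0
⇒ ψ₁ = [z₁(K₁−1)+z₂(K₂−1)] / [−(K₁−1)(K₂−1)] = 0.2489/1.0362 = 0.240
Drum-1 compositions:
  2-propanol: x = 0.349, y = 0.835
  n-nonane: x = 0.651, y = 0.165
Drum-2 feed = drum-1 liquid: z₂ = (0.3494, 0.6506).
Drum 2:
Rachford–Rice: g(ψ₂) = Σ zᵢ(Kᵢ−1)/(1+ψ₂(Kᵢ−1)) = 0.
g(0) = ΣzᵢKᵢ − 1 = 0.860 and g(1) = 1 − Σzᵢ/Kᵢ = -0.457, so a root lies in (0, 1).
Newton–Raphson from ψ₂ = 0.5:
  ψ₂ = 0.500: g = -0.0246, g' = -0.894 → ψ₂ = 0.472
  ψ₂ = 0.472: g = 0.0004, g' = -0.922 → ψ₂ = 0.473
Converged at ψ₂ = 0.473.
  2-propanol: x = 0.133, y = 0.591
  n-nonane: x = 0.867, y = 0.409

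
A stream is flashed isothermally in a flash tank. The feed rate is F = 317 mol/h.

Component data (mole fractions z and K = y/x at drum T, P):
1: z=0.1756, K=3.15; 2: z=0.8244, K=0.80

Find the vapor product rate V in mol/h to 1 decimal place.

V = 156.8 mol/h

Rachford–Rice: g(ψ) = Σ zᵢ(Kᵢ−1)/(1+ψ(Kᵢ−1)) = 0.
g(0) = ΣzᵢKᵢ − 1 = 0.2127 and g(1) = 1 − Σzᵢ/Kᵢ = -0.0862, so a root lies in (0, 1).
Binary case is linear: z₁(K₁−1)(1+ψ(K₂−1)) + z₂(K₂−1)(1+ψ(K₁−1)) = 0
⇒ ψ = [z₁(K₁−1)+z₂(K₂−1)] / [−(K₁−1)(K₂−1)] = 0.21266/0.43000 = 0.4946
Then V = ψ·F = 0.4946·317 = 156.8 mol/h and L = F − V = 160.2 mol/h.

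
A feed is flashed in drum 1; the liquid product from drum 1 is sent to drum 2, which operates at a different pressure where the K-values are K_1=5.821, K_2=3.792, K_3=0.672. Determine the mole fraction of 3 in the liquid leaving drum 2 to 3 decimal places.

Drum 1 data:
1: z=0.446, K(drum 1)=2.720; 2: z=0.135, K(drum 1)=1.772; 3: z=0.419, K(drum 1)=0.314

x_3 (drum 2) = 0.925

Drum 1:
Let ψ₁ = V/F and solve Σ zᵢ(Kᵢ−1)/(1+ψ₁(Kᵢ−1)) = 0.
g(0) = ΣzᵢKᵢ − 1 = 0.584 and g(1) = 1 − Σzᵢ/Kᵢ = -0.575, so a root lies in (0, 1).
Iterate (Newton) starting at ψ₁ = 0.5:
  ψ₁ = 0.500: g = 0.0501, g' = -0.880 → ψ₁ = 0.557
  ψ₁ = 0.557: g = -0.0005, g' = -0.900 → ψ₁ = 0.556
Converged at ψ₁ = 0.556.
Drum-1 compositions:
  1: x = 0.228, y = 0.620
  2: x = 0.094, y = 0.167
  3: x = 0.678, y = 0.213
Drum-2 feed = drum-1 liquid: z₂ = (0.2279, 0.0944, 0.6777).
Drum 2:
Let ψ₂ = V/F and solve Σ zᵢ(Kᵢ−1)/(1+ψ₂(Kᵢ−1)) = 0.
g(0) = ΣzᵢKᵢ − 1 = 1.140 and g(1) = 1 − Σzᵢ/Kᵢ = -0.072, so a root lies in (0, 1).
Newton–Raphson from ψ₂ = 0.41:
  ψ₂ = 0.410: g = 0.2352, g' = -0.855 → ψ₂ = 0.685
  ψ₂ = 0.685: g = 0.0592, g' = -0.494 → ψ₂ = 0.805
  ψ₂ = 0.805: g = 0.0043, g' = -0.427 → ψ₂ = 0.815
Converged at ψ₂ = 0.815.
  1: x = 0.046, y = 0.269
  2: x = 0.029, y = 0.109
  3: x = 0.925, y = 0.622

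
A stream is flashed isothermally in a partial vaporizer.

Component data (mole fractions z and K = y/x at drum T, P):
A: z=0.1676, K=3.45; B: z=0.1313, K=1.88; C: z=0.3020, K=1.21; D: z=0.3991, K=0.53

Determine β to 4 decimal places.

Let β = V/F and solve Σ zᵢ(Kᵢ−1)/(1+β(Kᵢ−1)) = 0.
Check two-phase: ΣzᵢKᵢ = 1.4020 > 1 and Σzᵢ/Kᵢ = 1.1210 > 1, so g(0) = 0.4020 > 0 and g(1) = -0.1210 < 0.
Newton iteration, β⁰ = 0.5:
  β = 0.5000: g = 0.07698, g' = -0.4138 → β = 0.6860
  β = 0.6860: g = 0.00381, g' = -0.3817 → β = 0.6960
Converged at β = 0.6960.

β = 0.6960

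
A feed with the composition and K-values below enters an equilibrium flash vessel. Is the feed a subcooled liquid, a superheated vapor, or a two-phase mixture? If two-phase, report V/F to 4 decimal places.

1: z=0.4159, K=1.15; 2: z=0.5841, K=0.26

subcooled liquid

ΣzᵢKᵢ = 0.6302; Σzᵢ/Kᵢ = 2.6082.
Since ΣzᵢKᵢ < 1 the mixture is below its bubble point — single liquid phase.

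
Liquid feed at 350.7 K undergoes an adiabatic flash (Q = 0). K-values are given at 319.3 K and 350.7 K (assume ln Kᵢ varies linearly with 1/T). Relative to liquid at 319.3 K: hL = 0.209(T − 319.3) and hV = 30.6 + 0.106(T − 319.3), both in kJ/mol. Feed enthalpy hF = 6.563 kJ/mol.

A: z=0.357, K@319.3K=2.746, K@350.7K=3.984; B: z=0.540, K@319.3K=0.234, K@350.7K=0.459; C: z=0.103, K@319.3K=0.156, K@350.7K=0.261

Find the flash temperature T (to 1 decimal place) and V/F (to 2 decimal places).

T = 326.9 K, V/F = 0.17

Adiabatic flash: solve Rachford–Rice at each trial T, then check hF = ψ·hV(T) + (1−ψ)·hL(T).
  T = 319.3 K: K = (2.746, 0.234, 0.156), RR gives ψ = 0.090, H_out = 2.762 kJ/mol
  T = 350.7 K: K = (3.984, 0.459, 0.261), RR gives ψ = 0.405, H_out = 17.635 kJ/mol
  T = 335.0 K: K = (3.337, 0.333, 0.204), RR gives ψ = 0.243, H_out = 10.337 kJ/mol
  T = 327.1 K: K = (3.032, 0.280, 0.179), RR gives ψ = 0.168, H_out = 6.646 kJ/mol
  T = 323.2 K: K = (2.887, 0.256, 0.167), RR gives ψ = 0.130, H_out = 4.746 kJ/mol
  T = 325.1 K: K = (2.957, 0.268, 0.173), RR gives ψ = 0.149, H_out = 5.680 kJ/mol
Linear interpolation between T = 325.1 (H_out = 5.680) and T = 327.1 (H_out = 6.646) on hF = 6.563 gives T ≈ 326.9 K, at which ψ = 0.17.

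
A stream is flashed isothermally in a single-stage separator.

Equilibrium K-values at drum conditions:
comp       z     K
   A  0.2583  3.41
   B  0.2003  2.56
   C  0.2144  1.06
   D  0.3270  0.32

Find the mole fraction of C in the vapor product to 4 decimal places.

y_C = 0.2186

Material balance + equilibrium reduce to Σ zᵢ(Kᵢ−1)/(1+V/F(Kᵢ−1)) = 0.
Check two-phase: ΣzᵢKᵢ = 1.7255 > 1 and Σzᵢ/Kᵢ = 1.3781 > 1, so g(0) = 0.7255 > 0 and g(1) = -0.3781 < 0.
Iterate (Newton) starting at V/F = 0.5:
  V/F = 0.5000: g = 0.13344, g' = -0.8103 → V/F = 0.6647
  V/F = 0.6647: g = -0.00073, g' = -0.8433 → V/F = 0.6638
Converged at V/F = 0.6638.
Compositions from xᵢ = zᵢ/(1+V/F(Kᵢ−1)), yᵢ = Kᵢxᵢ:
  A: x = 0.0994, y = 0.3388
  B: x = 0.0984, y = 0.2519
  C: x = 0.2062, y = 0.2186
  D: x = 0.5961, y = 0.1907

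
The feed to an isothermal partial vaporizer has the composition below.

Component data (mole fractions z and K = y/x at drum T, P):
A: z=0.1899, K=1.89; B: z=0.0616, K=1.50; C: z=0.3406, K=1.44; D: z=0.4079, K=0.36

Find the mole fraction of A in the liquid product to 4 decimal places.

x_A = 0.1582

Rachford–Rice: g(ψ) = Σ zᵢ(Kᵢ−1)/(1+ψ(Kᵢ−1)) = 0.
Check two-phase: ΣzᵢKᵢ = 1.0886 > 1 and Σzᵢ/Kᵢ = 1.5111 > 1, so g(0) = 0.0886 > 0 and g(1) = -0.5111 < 0.
Newton iteration, ψ⁰ = 0.34:
  ψ = 0.3400: g = -0.04722, g' = -0.4227 → ψ = 0.2283
  ψ = 0.2283: g = -0.00142, g' = -0.3999 → ψ = 0.2247
Converged at ψ = 0.2247.
Compositions from xᵢ = zᵢ/(1+ψ(Kᵢ−1)), yᵢ = Kᵢxᵢ:
  A: x = 0.1582, y = 0.2991
  B: x = 0.0554, y = 0.0831
  C: x = 0.3100, y = 0.4463
  D: x = 0.4764, y = 0.1715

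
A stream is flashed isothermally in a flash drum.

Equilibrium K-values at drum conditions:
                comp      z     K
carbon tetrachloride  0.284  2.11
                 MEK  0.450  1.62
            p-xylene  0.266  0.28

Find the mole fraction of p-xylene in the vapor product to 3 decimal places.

y_p-xylene = 0.146

Material balance + equilibrium reduce to Σ zᵢ(Kᵢ−1)/(1+V/F(Kᵢ−1)) = 0.
g(0) = ΣzᵢKᵢ − 1 = 0.403 and g(1) = 1 − Σzᵢ/Kᵢ = -0.362, so a root lies in (0, 1).
Newton iteration, V/F⁰ = 0.5:
  V/F = 0.500: g = 0.1165, g' = -0.582 → V/F = 0.700
  V/F = 0.700: g = -0.0142, g' = -0.755 → V/F = 0.681
Converged at V/F = 0.681.
Compositions from xᵢ = zᵢ/(1+V/F(Kᵢ−1)), yᵢ = Kᵢxᵢ:
  carbon tetrachloride: x = 0.162, y = 0.341
  MEK: x = 0.316, y = 0.513
  p-xylene: x = 0.522, y = 0.146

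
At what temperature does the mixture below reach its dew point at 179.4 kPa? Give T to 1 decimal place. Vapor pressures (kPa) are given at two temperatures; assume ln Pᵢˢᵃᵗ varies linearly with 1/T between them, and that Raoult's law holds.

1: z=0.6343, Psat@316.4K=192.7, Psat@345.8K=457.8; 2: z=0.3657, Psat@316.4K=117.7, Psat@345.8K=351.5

Dew-point temperature: Σzᵢ·P/Pᵢˢᵃᵗ(T) = 1. Interpolate ln Pᵢˢᵃᵗ = aᵢ + bᵢ/T.
  T = 316.4 K: ΣzᵢP/Pᵢˢᵃᵗ = 1.1479
  T = 345.8 K: ΣzᵢP/Pᵢˢᵃᵗ = 0.4352
  T = 331.1 K: ΣzᵢP/Pᵢˢᵃᵗ = 0.6906
  T = 323.8 K: ΣzᵢP/Pᵢˢᵃᵗ = 0.8834
  T = 320.1 K: ΣzᵢP/Pᵢˢᵃᵗ = 1.0053
  T = 322.0 K: ΣzᵢP/Pᵢˢᵃᵗ = 0.9404
Interpolating between 320.1 K and 322.0 K gives T ≈ 320.3 K.

T = 320.3 K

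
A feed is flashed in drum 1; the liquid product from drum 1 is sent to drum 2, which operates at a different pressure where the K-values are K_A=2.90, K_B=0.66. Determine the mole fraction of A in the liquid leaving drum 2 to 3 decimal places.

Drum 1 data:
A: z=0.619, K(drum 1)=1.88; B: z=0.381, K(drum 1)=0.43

x_A (drum 2) = 0.152

Drum 1:
Binary case is linear: z₁(K₁−1)(1+ψ₁(K₂−1)) + z₂(K₂−1)(1+ψ₁(K₁−1)) = 0
⇒ ψ₁ = [z₁(K₁−1)+z₂(K₂−1)] / [−(K₁−1)(K₂−1)] = 0.3275/0.5016 = 0.653
Drum-1 compositions:
  A: x = 0.393, y = 0.739
  B: x = 0.607, y = 0.261
Drum-2 feed = drum-1 liquid: z₂ = (0.3931, 0.6069).
Drum 2:
Binary case is linear: z₁(K₁−1)(1+ψ₂(K₂−1)) + z₂(K₂−1)(1+ψ₂(K₁−1)) = 0
⇒ ψ₂ = [z₁(K₁−1)+z₂(K₂−1)] / [−(K₁−1)(K₂−1)] = 0.5406/0.6460 = 0.837
  A: x = 0.152, y = 0.440
  B: x = 0.848, y = 0.560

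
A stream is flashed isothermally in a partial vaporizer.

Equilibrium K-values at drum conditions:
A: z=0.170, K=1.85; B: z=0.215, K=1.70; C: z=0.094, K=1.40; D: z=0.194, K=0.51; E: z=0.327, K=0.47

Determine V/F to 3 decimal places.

V/F = 0.175

Material balance + equilibrium reduce to Σ zᵢ(Kᵢ−1)/(1+V/F(Kᵢ−1)) = 0.
Check two-phase: ΣzᵢKᵢ = 1.064 > 1 and Σzᵢ/Kᵢ = 1.362 > 1, so g(0) = 0.064 > 0 and g(1) = -0.362 < 0.
Iterate (Newton) starting at V/F = 0.65:
  V/F = 0.650: g = -0.1775, g' = -0.424 → V/F = 0.232
  V/F = 0.232: g = -0.0201, g' = -0.355 → V/F = 0.175
Converged at V/F = 0.175.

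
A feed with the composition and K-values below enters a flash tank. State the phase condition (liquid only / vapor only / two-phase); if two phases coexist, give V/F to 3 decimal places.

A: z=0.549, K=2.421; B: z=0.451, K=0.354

two-phase, V/F = 0.532

ΣzᵢKᵢ = 1.489; Σzᵢ/Kᵢ = 1.501.
Both exceed 1, so a two-phase solution exists.
Let ψ = V/F and solve Σ zᵢ(Kᵢ−1)/(1+ψ(Kᵢ−1)) = 0.
Newton iteration, ψ⁰ = 0.53:
  ψ = 0.530: g = 0.0020, g' = -0.796 → ψ = 0.532
Converged at ψ = 0.532.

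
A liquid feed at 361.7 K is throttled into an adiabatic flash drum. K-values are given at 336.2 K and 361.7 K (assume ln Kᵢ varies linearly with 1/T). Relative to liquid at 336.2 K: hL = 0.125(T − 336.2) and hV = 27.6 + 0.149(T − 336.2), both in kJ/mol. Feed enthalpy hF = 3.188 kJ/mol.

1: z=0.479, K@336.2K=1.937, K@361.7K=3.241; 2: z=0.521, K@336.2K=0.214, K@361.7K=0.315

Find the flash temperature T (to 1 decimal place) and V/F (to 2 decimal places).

T = 338.2 K, V/F = 0.11

Adiabatic flash: solve Rachford–Rice at each trial T, then check hF = ψ·hV(T) + (1−ψ)·hL(T).
  T = 336.2 K: K = (1.937, 0.214), RR gives ψ = 0.053, H_out = 1.473 kJ/mol
  T = 361.7 K: K = (3.241, 0.315), RR gives ψ = 0.467, H_out = 16.356 kJ/mol
  T = 348.9 K: K = (2.527, 0.261), RR gives ψ = 0.307, H_out = 10.159 kJ/mol
  T = 342.5 K: K = (2.215, 0.237), RR gives ψ = 0.199, H_out = 6.307 kJ/mol
  T = 339.4 K: K = (2.075, 0.225), RR gives ψ = 0.134, H_out = 4.101 kJ/mol
  T = 337.8 K: K = (2.005, 0.220), RR gives ψ = 0.095, H_out = 2.839 kJ/mol
Linear interpolation between T = 337.8 (H_out = 2.839) and T = 339.4 (H_out = 4.101) on hF = 3.188 gives T ≈ 338.2 K, at which ψ = 0.11.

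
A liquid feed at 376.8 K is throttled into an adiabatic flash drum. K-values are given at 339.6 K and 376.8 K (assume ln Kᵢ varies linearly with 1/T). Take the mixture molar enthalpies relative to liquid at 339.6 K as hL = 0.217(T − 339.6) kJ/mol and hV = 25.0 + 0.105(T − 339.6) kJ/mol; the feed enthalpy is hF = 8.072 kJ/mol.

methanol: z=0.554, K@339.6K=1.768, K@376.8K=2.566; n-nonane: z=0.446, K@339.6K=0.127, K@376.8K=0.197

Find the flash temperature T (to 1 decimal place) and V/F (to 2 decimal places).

Adiabatic flash: solve Rachford–Rice at each trial T, then check hF = ψ·hV(T) + (1−ψ)·hL(T).
  T = 339.6 K: K = (1.768, 0.127), RR gives ψ = 0.054, H_out = 1.347 kJ/mol
  T = 376.8 K: K = (2.566, 0.197), RR gives ψ = 0.405, H_out = 16.512 kJ/mol
  T = 358.2 K: K = (2.151, 0.160), RR gives ψ = 0.272, H_out = 10.267 kJ/mol
  T = 348.9 K: K = (1.955, 0.143), RR gives ψ = 0.179, H_out = 6.317 kJ/mol
  T = 353.5 K: K = (2.051, 0.151), RR gives ψ = 0.228, H_out = 8.368 kJ/mol
  T = 351.2 K: K = (2.003, 0.147), RR gives ψ = 0.205, H_out = 7.369 kJ/mol
Linear interpolation between T = 351.2 (H_out = 7.369) and T = 353.5 (H_out = 8.368) on hF = 8.072 gives T ≈ 352.8 K, at which ψ = 0.22.

T = 352.8 K, V/F = 0.22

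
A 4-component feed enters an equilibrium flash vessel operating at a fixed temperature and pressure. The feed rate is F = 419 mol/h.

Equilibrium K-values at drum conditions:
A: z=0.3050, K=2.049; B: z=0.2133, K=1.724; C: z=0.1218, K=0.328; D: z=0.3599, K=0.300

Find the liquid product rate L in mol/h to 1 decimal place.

L = 327.3 mol/h

Rachford–Rice: g(V/F) = Σ zᵢ(Kᵢ−1)/(1+V/F(Kᵢ−1)) = 0.
Check two-phase: ΣzᵢKᵢ = 1.1406 > 1 and Σzᵢ/Kᵢ = 1.8436 > 1, so g(0) = 0.1406 > 0 and g(1) = -0.8436 < 0.
Newton–Raphson from V/F = 0.47:
  V/F = 0.4700: g = -0.16558, g' = -0.7220 → V/F = 0.2407
  V/F = 0.2407: g = -0.01365, g' = -0.6284 → V/F = 0.2190
  V/F = 0.2190: g = -0.00002, g' = -0.6268 → V/F = 0.2189
Converged at V/F = 0.2189.
Then V = V/F·F = 0.2189·419 = 91.7 mol/h and L = F − V = 327.3 mol/h.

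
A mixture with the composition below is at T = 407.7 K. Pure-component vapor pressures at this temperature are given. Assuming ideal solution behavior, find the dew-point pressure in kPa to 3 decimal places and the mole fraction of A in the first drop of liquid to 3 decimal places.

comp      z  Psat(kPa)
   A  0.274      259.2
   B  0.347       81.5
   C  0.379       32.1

At the dew point ψ → 1, so Σzᵢ/Kᵢ = 1 with Kᵢ = Pᵢˢᵃᵗ/P ⇒ 1/P = Σzᵢ/Pᵢˢᵃᵗ.
1/P = 0.274/259.2 + 0.347/81.5 + 0.379/32.1 = 0.017122 ⇒ P = 58.406 kPa
xᵢ = zᵢP/Pᵢˢᵃᵗ ⇒ x_A = 0.274·58.406/259.2 = 0.062

Pdew = 58.406 kPa, x_A = 0.062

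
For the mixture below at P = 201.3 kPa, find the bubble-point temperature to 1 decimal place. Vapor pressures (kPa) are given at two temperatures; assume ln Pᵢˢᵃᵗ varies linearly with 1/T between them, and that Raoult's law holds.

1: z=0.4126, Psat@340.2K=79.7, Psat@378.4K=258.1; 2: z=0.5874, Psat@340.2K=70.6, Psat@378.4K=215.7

Bubble-point temperature: ΣzᵢPᵢˢᵃᵗ(T) = P. Interpolate ln Pᵢˢᵃᵗ = aᵢ + bᵢ/T.
  T = 340.2 K: ΣzᵢPᵢˢᵃᵗ = 74.35 kPa
  T = 378.4 K: ΣzᵢPᵢˢᵃᵗ = 233.19 kPa
  T = 359.3 K: ΣzᵢPᵢˢᵃᵗ = 135.73 kPa
  T = 368.9 K: ΣzᵢPᵢˢᵃᵗ = 179.41 kPa
  T = 373.6 K: ΣzᵢPᵢˢᵃᵗ = 204.60 kPa
  T = 371.2 K: ΣzᵢPᵢˢᵃᵗ = 191.40 kPa
Interpolating between 371.2 K and 373.6 K gives T ≈ 373.0 K.

T = 373.0 K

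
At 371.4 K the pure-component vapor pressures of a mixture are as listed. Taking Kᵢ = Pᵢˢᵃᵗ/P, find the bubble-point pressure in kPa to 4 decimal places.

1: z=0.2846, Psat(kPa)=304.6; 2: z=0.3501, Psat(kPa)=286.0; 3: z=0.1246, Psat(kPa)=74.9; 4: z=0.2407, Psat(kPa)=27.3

Pbub = 202.7214 kPa

At the bubble point ψ → 0, so ΣzᵢKᵢ = 1 with Kᵢ = Pᵢˢᵃᵗ/P ⇒ P = ΣzᵢPᵢˢᵃᵗ.
P = 0.2846·304.6 + 0.3501·286.0 + 0.1246·74.9 + 0.2407·27.3 = 202.7214 kPa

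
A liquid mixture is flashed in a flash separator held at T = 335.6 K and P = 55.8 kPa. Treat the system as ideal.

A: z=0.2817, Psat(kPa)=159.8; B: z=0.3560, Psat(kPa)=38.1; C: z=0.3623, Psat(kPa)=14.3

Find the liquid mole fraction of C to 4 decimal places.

Raoult's law: Kᵢ = Pᵢˢᵃᵗ/P = Pᵢˢᵃᵗ/55.8.
  K_A = 159.8/55.8 = 2.863799, K_B = 38.1/55.8 = 0.682796, K_C = 14.3/55.8 = 0.256272
Rachford–Rice: g(ψ) = Σ zᵢ(Kᵢ−1)/(1+ψ(Kᵢ−1)) = 0.
Feasibility: ΣzᵢKᵢ = 1.1427, Σzᵢ/Kᵢ = 2.0335 — both > 1, two phases present.
Newton iteration, ψ⁰ = 0.34:
  ψ = 0.3400: g = -0.16585, g' = -0.7707 → ψ = 0.1248
  ψ = 0.1248: g = 0.01136, g' = -0.9264 → ψ = 0.1371
  ψ = 0.1371: g = 0.00011, g' = -0.9085 → ψ = 0.1372
Converged at ψ = 0.1372.
Compositions from xᵢ = zᵢ/(1+ψ(Kᵢ−1)), yᵢ = Kᵢxᵢ:
  A: x = 0.2243, y = 0.6425
  B: x = 0.3722, y = 0.2541
  C: x = 0.4035, y = 0.1034

x_C = 0.4035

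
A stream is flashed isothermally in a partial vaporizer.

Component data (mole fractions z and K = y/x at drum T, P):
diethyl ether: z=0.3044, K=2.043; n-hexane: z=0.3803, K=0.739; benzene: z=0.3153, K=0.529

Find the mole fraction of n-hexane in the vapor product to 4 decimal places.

Material balance + equilibrium reduce to Σ zᵢ(Kᵢ−1)/(1+ψ(Kᵢ−1)) = 0.
g(0) = ΣzᵢKᵢ − 1 = 0.0697 and g(1) = 1 − Σzᵢ/Kᵢ = -0.2596, so a root lies in (0, 1).
Iterate (Newton) starting at ψ = 0.5:
  ψ = 0.5000: g = -0.09974, g' = -0.2970 → ψ = 0.1642
  ψ = 0.1642: g = 0.00642, g' = -0.3518 → ψ = 0.1824
  ψ = 0.1824: g = 0.00005, g' = -0.3460 → ψ = 0.1826
Converged at ψ = 0.1826.
Compositions from xᵢ = zᵢ/(1+ψ(Kᵢ−1)), yᵢ = Kᵢxᵢ:
  diethyl ether: x = 0.2557, y = 0.5224
  n-hexane: x = 0.3993, y = 0.2951
  benzene: x = 0.3450, y = 0.1825

y_n-hexane = 0.2951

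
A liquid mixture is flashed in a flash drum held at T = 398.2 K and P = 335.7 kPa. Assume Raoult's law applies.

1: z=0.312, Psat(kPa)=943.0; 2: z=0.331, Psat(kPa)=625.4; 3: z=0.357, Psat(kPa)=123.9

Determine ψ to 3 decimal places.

Raoult's law: Kᵢ = Pᵢˢᵃᵗ/P = Pᵢˢᵃᵗ/335.7.
  K_1 = 943.0/335.7 = 2.80906, K_2 = 625.4/335.7 = 1.86297, K_3 = 123.9/335.7 = 0.36908
Let ψ = V/F and solve Σ zᵢ(Kᵢ−1)/(1+ψ(Kᵢ−1)) = 0.
Check two-phase: ΣzᵢKᵢ = 1.625 > 1 and Σzᵢ/Kᵢ = 1.256 > 1, so g(0) = 0.625 > 0 and g(1) = -0.256 < 0.
Iterate (Newton) starting at ψ = 0.5:
  ψ = 0.500: g = 0.1669, g' = -0.705 → ψ = 0.737
  ψ = 0.737: g = -0.0042, g' = -0.776 → ψ = 0.731
Converged at ψ = 0.731.

ψ = 0.731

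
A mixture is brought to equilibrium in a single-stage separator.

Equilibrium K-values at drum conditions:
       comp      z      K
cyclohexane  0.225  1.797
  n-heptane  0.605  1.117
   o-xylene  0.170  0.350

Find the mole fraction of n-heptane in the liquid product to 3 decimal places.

x_n-heptane = 0.564

Rachford–Rice: g(V/F) = Σ zᵢ(Kᵢ−1)/(1+V/F(Kᵢ−1)) = 0.
g(0) = ΣzᵢKᵢ − 1 = 0.140 and g(1) = 1 − Σzᵢ/Kᵢ = -0.153, so a root lies in (0, 1).
Newton iteration, V/F⁰ = 0.46:
  V/F = 0.460: g = 0.0408, g' = -0.230 → V/F = 0.637
  V/F = 0.637: g = -0.0038, g' = -0.279 → V/F = 0.624
  V/F = 0.624: g = -0.0000, g' = -0.274 → V/F = 0.623
Converged at V/F = 0.623.
Compositions from xᵢ = zᵢ/(1+V/F(Kᵢ−1)), yᵢ = Kᵢxᵢ:
  cyclohexane: x = 0.150, y = 0.270
  n-heptane: x = 0.564, y = 0.630
  o-xylene: x = 0.286, y = 0.100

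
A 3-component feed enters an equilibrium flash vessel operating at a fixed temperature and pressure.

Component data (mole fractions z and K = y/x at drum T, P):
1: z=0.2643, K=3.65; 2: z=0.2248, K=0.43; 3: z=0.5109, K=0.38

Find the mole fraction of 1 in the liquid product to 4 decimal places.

Rachford–Rice: g(V/F) = Σ zᵢ(Kᵢ−1)/(1+V/F(Kᵢ−1)) = 0.
Check two-phase: ΣzᵢKᵢ = 1.2555 > 1 and Σzᵢ/Kᵢ = 1.9397 > 1, so g(0) = 0.2555 > 0 and g(1) = -0.9397 < 0.
Iterate (Newton) starting at V/F = 0.5:
  V/F = 0.5000: g = -0.33704, g' = -0.8987 → V/F = 0.1250
  V/F = 0.1250: g = 0.04481, g' = -1.3628 → V/F = 0.1579
  V/F = 0.1579: g = 0.00189, g' = -1.2522 → V/F = 0.1594
Converged at V/F = 0.1594.
Compositions from xᵢ = zᵢ/(1+V/F(Kᵢ−1)), yᵢ = Kᵢxᵢ:
  1: x = 0.1858, y = 0.6782
  2: x = 0.2473, y = 0.1063
  3: x = 0.5669, y = 0.2154

x_1 = 0.1858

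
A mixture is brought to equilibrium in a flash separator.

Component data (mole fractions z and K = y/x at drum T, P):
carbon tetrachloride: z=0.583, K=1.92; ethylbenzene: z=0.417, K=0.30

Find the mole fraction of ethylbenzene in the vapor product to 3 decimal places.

Let ψ = V/F and solve Σ zᵢ(Kᵢ−1)/(1+ψ(Kᵢ−1)) = 0.
g(0) = ΣzᵢKᵢ − 1 = 0.244 and g(1) = 1 − Σzᵢ/Kᵢ = -0.694, so a root lies in (0, 1).
Newton iteration, ψ⁰ = 0.6:
  ψ = 0.600: g = -0.1577, g' = -0.812 → ψ = 0.406
  ψ = 0.406: g = -0.0172, g' = -0.660 → ψ = 0.380
Converged at ψ = 0.380.
Compositions from xᵢ = zᵢ/(1+ψ(Kᵢ−1)), yᵢ = Kᵢxᵢ:
  carbon tetrachloride: x = 0.432, y = 0.830
  ethylbenzene: x = 0.568, y = 0.170

y_ethylbenzene = 0.170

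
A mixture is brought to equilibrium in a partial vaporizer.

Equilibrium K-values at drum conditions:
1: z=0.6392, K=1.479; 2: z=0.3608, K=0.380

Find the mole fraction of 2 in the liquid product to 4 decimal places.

x_2 = 0.4359

Let ψ = V/F and solve Σ zᵢ(Kᵢ−1)/(1+ψ(Kᵢ−1)) = 0.
g(0) = ΣzᵢKᵢ − 1 = 0.0825 and g(1) = 1 − Σzᵢ/Kᵢ = -0.3817, so a root lies in (0, 1).
Binary case is linear: z₁(K₁−1)(1+ψ(K₂−1)) + z₂(K₂−1)(1+ψ(K₁−1)) = 0
⇒ ψ = [z₁(K₁−1)+z₂(K₂−1)] / [−(K₁−1)(K₂−1)] = 0.08248/0.29698 = 0.2777
Compositions from xᵢ = zᵢ/(1+ψ(Kᵢ−1)), yᵢ = Kᵢxᵢ:
  1: x = 0.5641, y = 0.8344
  2: x = 0.4359, y = 0.1656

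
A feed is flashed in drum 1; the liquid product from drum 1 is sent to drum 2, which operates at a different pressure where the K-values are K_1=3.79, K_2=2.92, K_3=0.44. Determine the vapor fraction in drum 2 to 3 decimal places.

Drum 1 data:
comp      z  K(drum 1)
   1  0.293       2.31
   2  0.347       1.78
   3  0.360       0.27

Drum 1:
Let ψ₁ = V/F and solve Σ zᵢ(Kᵢ−1)/(1+ψ₁(Kᵢ−1)) = 0.
g(0) = ΣzᵢKᵢ − 1 = 0.392 and g(1) = 1 − Σzᵢ/Kᵢ = -0.655, so a root lies in (0, 1).
Iterate (Newton) starting at ψ₁ = 0.5:
  ψ₁ = 0.500: g = 0.0128, g' = -0.769 → ψ₁ = 0.517
Converged at ψ₁ = 0.517.
Drum-1 compositions:
  1: x = 0.175, y = 0.404
  2: x = 0.247, y = 0.440
  3: x = 0.578, y = 0.156
Drum-2 feed = drum-1 liquid: z₂ = (0.1748, 0.2473, 0.5779).
Drum 2:
Newton iteration, ψ₂⁰ = 0.5:
  ψ₂ = 0.500: g = -0.0036, g' = -0.824 → ψ₂ = 0.496
Converged at ψ₂ = 0.496.
  1: x = 0.073, y = 0.278
  2: x = 0.127, y = 0.370
  3: x = 0.800, y = 0.352

V/F (drum 2) = 0.496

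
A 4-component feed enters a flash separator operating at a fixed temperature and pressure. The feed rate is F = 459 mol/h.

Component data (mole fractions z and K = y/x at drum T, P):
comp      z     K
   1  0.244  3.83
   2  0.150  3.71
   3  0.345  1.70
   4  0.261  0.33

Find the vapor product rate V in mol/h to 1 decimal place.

V = 421.9 mol/h

Rachford–Rice: g(V/F) = Σ zᵢ(Kᵢ−1)/(1+V/F(Kᵢ−1)) = 0.
Feasibility: ΣzᵢKᵢ = 2.164, Σzᵢ/Kᵢ = 1.098 — both > 1, two phases present.
Newton–Raphson from V/F = 0.58:
  V/F = 0.580: g = 0.3052, g' = -0.846 → V/F = 0.941
  V/F = 0.941: g = -0.0246, g' = -1.152 → V/F = 0.920
  V/F = 0.920: g = -0.0006, g' = -1.099 → V/F = 0.919
Converged at V/F = 0.919.
Then V = V/F·F = 0.9191·459 = 421.9 mol/h and L = F − V = 37.1 mol/h.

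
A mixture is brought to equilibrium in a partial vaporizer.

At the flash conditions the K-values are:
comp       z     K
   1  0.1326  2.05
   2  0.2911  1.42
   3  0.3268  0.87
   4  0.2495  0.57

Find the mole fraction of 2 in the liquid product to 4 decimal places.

x_2 = 0.2359

Rachford–Rice: g(V/F) = Σ zᵢ(Kᵢ−1)/(1+V/F(Kᵢ−1)) = 0.
Feasibility: ΣzᵢKᵢ = 1.1117, Σzᵢ/Kᵢ = 1.0830 — both > 1, two phases present.
Newton–Raphson from V/F = 0.5:
  V/F = 0.5000: g = 0.01024, g' = -0.1791 → V/F = 0.5571
  V/F = 0.5571: g = 0.00003, g' = -0.1781 → V/F = 0.5573
Converged at V/F = 0.5573.
Compositions from xᵢ = zᵢ/(1+V/F(Kᵢ−1)), yᵢ = Kᵢxᵢ:
  1: x = 0.0836, y = 0.1715
  2: x = 0.2359, y = 0.3350
  3: x = 0.3523, y = 0.3065
  4: x = 0.3281, y = 0.1870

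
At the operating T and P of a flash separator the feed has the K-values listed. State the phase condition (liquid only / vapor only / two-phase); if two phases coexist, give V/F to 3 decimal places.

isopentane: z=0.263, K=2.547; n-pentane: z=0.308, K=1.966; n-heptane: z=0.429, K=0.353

ΣzᵢKᵢ = 1.427; Σzᵢ/Kᵢ = 1.475.
Both exceed 1, so a two-phase solution exists.
Let ψ = V/F and solve Σ zᵢ(Kᵢ−1)/(1+ψ(Kᵢ−1)) = 0.
Newton–Raphson from ψ = 0.5:
  ψ = 0.500: g = 0.0197, g' = -0.723 → ψ = 0.527
Converged at ψ = 0.527.

two-phase, V/F = 0.527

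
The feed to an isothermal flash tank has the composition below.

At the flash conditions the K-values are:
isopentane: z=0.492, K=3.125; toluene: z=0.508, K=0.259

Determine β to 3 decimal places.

β = 0.425

Rachford–Rice: g(β) = Σ zᵢ(Kᵢ−1)/(1+β(Kᵢ−1)) = 0.
g(0) = ΣzᵢKᵢ − 1 = 0.669 and g(1) = 1 − Σzᵢ/Kᵢ = -1.119, so a root lies in (0, 1).
Newton–Raphson from β = 0.37:
  β = 0.370: g = 0.0667, g' = -1.226 → β = 0.424
  β = 0.424: g = 0.0006, g' = -1.208 → β = 0.425
Converged at β = 0.425.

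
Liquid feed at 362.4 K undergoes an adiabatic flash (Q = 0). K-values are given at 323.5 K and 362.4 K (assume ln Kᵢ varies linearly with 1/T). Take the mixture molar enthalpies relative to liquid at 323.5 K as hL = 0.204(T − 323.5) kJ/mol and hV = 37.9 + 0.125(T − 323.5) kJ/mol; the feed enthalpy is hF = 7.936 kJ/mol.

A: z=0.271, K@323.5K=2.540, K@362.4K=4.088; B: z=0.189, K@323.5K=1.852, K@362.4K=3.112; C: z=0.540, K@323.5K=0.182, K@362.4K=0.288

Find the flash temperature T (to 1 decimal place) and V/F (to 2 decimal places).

Adiabatic flash: solve Rachford–Rice at each trial T, then check hF = ψ·hV(T) + (1−ψ)·hL(T).
  T = 323.5 K: K = (2.540, 1.852, 0.182), RR gives ψ = 0.128, H_out = 4.868 kJ/mol
  T = 362.4 K: K = (4.088, 3.112, 0.288), RR gives ψ = 0.441, H_out = 23.309 kJ/mol
  T = 342.9 K: K = (3.264, 2.435, 0.232), RR gives ψ = 0.313, H_out = 15.343 kJ/mol
  T = 333.2 K: K = (2.890, 2.132, 0.206), RR gives ψ = 0.232, H_out = 10.594 kJ/mol
  T = 328.4 K: K = (2.714, 1.991, 0.194), RR gives ψ = 0.184, H_out = 7.916 kJ/mol
  T = 330.8 K: K = (2.801, 2.061, 0.200), RR gives ψ = 0.209, H_out = 9.288 kJ/mol
Linear interpolation between T = 328.4 (H_out = 7.916) and T = 330.8 (H_out = 9.288) on hF = 7.936 gives T ≈ 328.4 K, at which ψ = 0.18.

T = 328.4 K, V/F = 0.18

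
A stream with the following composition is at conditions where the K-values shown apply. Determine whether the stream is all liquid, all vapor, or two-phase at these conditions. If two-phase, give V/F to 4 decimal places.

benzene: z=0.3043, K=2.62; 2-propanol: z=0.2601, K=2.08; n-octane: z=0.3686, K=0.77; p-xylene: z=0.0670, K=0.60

all vapor

ΣzᵢKᵢ = 1.6623; Σzᵢ/Kᵢ = 0.8316.
Since Σzᵢ/Kᵢ < 1 the mixture is above its dew point — single vapor phase.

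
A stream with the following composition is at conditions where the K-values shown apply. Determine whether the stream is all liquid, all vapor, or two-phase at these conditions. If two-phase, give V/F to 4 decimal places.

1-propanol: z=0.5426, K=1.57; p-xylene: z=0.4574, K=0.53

two-phase, V/F = 0.3520

ΣzᵢKᵢ = 1.0943; Σzᵢ/Kᵢ = 1.2086.
Both exceed 1, so a two-phase solution exists.
Material balance + equilibrium reduce to Σ zᵢ(Kᵢ−1)/(1+ψ(Kᵢ−1)) = 0.
Binary case is linear: z₁(K₁−1)(1+ψ(K₂−1)) + z₂(K₂−1)(1+ψ(K₁−1)) = 0
⇒ ψ = [z₁(K₁−1)+z₂(K₂−1)] / [−(K₁−1)(K₂−1)] = 0.09430/0.26790 = 0.3520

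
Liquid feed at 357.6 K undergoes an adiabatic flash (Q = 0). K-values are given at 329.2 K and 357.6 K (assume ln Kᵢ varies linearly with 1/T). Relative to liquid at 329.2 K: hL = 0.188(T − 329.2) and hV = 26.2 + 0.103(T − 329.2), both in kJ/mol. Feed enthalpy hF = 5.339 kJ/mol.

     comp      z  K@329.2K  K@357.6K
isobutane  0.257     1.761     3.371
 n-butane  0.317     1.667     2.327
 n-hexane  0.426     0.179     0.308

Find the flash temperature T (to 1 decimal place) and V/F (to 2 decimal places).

T = 332.4 K, V/F = 0.18

Adiabatic flash: solve Rachford–Rice at each trial T, then check hF = ψ·hV(T) + (1−ψ)·hL(T).
  T = 329.2 K: K = (1.761, 1.667, 0.179), RR gives ψ = 0.098, H_out = 2.573 kJ/mol
  T = 357.6 K: K = (3.371, 2.327, 0.308), RR gives ψ = 0.582, H_out = 19.178 kJ/mol
  T = 343.4 K: K = (2.469, 1.983, 0.237), RR gives ψ = 0.393, H_out = 12.501 kJ/mol
  T = 336.3 K: K = (2.093, 1.822, 0.207), RR gives ψ = 0.270, H_out = 8.246 kJ/mol
  T = 332.8 K: K = (1.924, 1.744, 0.193), RR gives ψ = 0.194, H_out = 5.693 kJ/mol
  T = 331.0 K: K = (1.841, 1.706, 0.186), RR gives ψ = 0.149, H_out = 4.207 kJ/mol
Linear interpolation between T = 331.0 (H_out = 4.207) and T = 332.8 (H_out = 5.693) on hF = 5.339 gives T ≈ 332.4 K, at which ψ = 0.18.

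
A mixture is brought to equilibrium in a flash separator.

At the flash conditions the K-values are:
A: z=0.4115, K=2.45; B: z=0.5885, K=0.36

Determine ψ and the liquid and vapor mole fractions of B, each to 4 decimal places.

Binary case is linear: z₁(K₁−1)(1+ψ(K₂−1)) + z₂(K₂−1)(1+ψ(K₁−1)) = 0
⇒ ψ = [z₁(K₁−1)+z₂(K₂−1)] / [−(K₁−1)(K₂−1)] = 0.22004/0.92800 = 0.2371
Compositions from xᵢ = zᵢ/(1+ψ(Kᵢ−1)), yᵢ = Kᵢxᵢ:
  A: x = 0.3062, y = 0.7502
  B: x = 0.6938, y = 0.2498

ψ = 0.2371, x_B = 0.6938, y_B = 0.2498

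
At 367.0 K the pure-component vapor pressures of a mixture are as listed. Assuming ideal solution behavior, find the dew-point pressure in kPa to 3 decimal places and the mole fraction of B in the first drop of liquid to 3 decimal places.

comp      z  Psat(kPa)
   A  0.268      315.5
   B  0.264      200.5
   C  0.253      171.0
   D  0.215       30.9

Pdew = 94.307 kPa, x_B = 0.124

At the dew point ψ → 1, so Σzᵢ/Kᵢ = 1 with Kᵢ = Pᵢˢᵃᵗ/P ⇒ 1/P = Σzᵢ/Pᵢˢᵃᵗ.
1/P = 0.268/315.5 + 0.264/200.5 + 0.253/171.0 + 0.215/30.9 = 0.010604 ⇒ P = 94.307 kPa
xᵢ = zᵢP/Pᵢˢᵃᵗ ⇒ x_B = 0.264·94.307/200.5 = 0.124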